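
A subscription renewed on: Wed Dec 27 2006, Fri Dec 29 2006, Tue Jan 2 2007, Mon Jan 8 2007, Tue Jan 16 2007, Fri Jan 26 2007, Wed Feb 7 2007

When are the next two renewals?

The spacing grows by 2 each time: 2, 4, 6, 8, 10, 12 days.
Next gap: 14 days. Wed Feb 7 2007 + 14 days = Wed Feb 21 2007.
Next gap: 16 days. Wed Feb 21 2007 + 16 days = Fri Mar 9 2007.

Wed Feb 21 2007, Fri Mar 9 2007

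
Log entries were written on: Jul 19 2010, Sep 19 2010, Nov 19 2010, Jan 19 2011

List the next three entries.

Mar 19 2011, May 19 2011, Jul 19 2011

Each date is the 19th; the gaps (62, 61, 61) track the month lengths.
The rule is the 19th of every 2 months.
March 2011: Mar 19 2011.
May 2011: May 19 2011.
July 2011: Jul 19 2011.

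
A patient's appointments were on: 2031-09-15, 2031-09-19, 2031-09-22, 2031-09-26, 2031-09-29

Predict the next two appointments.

2031-10-03, 2031-10-06

Every event lands on a Monday or Friday (gaps cycle 4, 3, 4, 3).
So the schedule is: every Monday and Friday.
The following Friday is 2031-10-03.
The following Monday is 2031-10-06.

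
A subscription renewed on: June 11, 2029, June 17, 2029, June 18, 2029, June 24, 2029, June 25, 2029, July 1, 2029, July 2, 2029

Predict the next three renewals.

July 8, 2029; July 9, 2029; July 15, 2029

The gap pattern 6, 1, 6, 1, 6, 1 repeats every 2 events.
These are the Mondays and Sundays of each week.
The following Sunday is July 8, 2029.
Next Monday: July 9, 2029.
Next Sunday: July 15, 2029.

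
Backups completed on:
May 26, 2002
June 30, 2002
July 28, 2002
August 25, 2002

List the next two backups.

September 29, 2002; October 27, 2002

Every date is a Sunday; gaps 35, 28, 28 days.
Each is the last Sunday of its month (at least one falls on the 29th or later, ruling out '4th Sunday').
Last Sunday of September 2002: September 29, 2002.
October 2002 ends with Sunday October 27, 2002.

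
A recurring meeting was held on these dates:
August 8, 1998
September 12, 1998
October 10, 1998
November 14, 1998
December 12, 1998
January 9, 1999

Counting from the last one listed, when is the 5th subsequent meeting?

June 12, 1999

Gaps: 35, 28, 35, 28, 28 days — a mix of 28 and 35. Every date is a Saturday.
Each is the 2nd Saturday of its month.
February 1999 — 2nd Saturday is February 13, 1999.
2nd Saturday of March 1999: March 13, 1999.
2nd Saturday of April 1999: April 10, 1999.
2nd Saturday of May 1999: May 8, 1999.
June 1999 — 2nd Saturday is June 12, 1999.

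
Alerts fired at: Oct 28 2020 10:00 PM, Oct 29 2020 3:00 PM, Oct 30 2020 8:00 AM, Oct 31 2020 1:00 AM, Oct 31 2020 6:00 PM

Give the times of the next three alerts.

Nov 1 2020 11:00 AM, Nov 2 2020 4:00 AM, Nov 2 2020 9:00 PM

The interval is a steady 17 hours (17, 17, 17, 17).
Oct 31 2020 6:00 PM + 17 h = Nov 1 2020 11:00 AM.
Nov 1 2020 11:00 AM + 17 h = Nov 2 2020 4:00 AM.
Nov 2 2020 4:00 AM + 17 h = Nov 2 2020 9:00 PM.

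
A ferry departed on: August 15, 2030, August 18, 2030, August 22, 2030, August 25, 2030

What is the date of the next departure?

August 29, 2030

The gap pattern 3, 4, 3 repeats every 2 events.
These are the Thursdays and Sundays of each week.
The following Thursday is August 29, 2030.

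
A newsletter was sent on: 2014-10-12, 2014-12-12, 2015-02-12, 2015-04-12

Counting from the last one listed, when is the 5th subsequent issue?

2016-02-12

The day-of-month is always 12 (61, 62, 59 days between events).
So this recurs on the 12th of every 2 months.
June 2015: 2015-06-12.
Next: August 2015 → 2015-08-12.
October 2015: 2015-10-12.
December 2015: 2015-12-12.
Next: February 2016 → 2016-02-12.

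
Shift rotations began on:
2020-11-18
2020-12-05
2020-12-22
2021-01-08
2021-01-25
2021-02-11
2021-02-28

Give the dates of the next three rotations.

2021-03-17, 2021-04-03, 2021-04-20

Every event comes 17 days after the last (17, 17, 17, 17, 17, 17).
2021-02-28 + 17 days = 2021-03-17.
2021-03-17 + 17 days = 2021-04-03.
2021-04-03 + 17 days = 2021-04-20.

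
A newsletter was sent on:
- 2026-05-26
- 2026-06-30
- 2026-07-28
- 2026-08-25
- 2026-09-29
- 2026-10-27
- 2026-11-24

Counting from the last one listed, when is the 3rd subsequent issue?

2027-02-23

All Tuesdays; the gaps (35, 28, 28, 35, 28, 28) vary with month length.
This is the last Tuesday of each month.
Last Tuesday of December 2026: 2026-12-29.
Last Tuesday of January 2027: 2027-01-26.
Last Tuesday of February 2027: 2027-02-23.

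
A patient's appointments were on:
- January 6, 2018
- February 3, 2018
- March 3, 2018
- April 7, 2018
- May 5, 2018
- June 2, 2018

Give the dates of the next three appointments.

July 7, 2018; August 4, 2018; September 1, 2018

Gaps: 28, 28, 35, 28, 28 days — a mix of 28 and 35. Every date is a Saturday.
Each is the 1st Saturday of its month.
1st Saturday of July 2018: July 7, 2018.
August 2018 — 1st Saturday is August 4, 2018.
1st Saturday of September 2018: September 1, 2018.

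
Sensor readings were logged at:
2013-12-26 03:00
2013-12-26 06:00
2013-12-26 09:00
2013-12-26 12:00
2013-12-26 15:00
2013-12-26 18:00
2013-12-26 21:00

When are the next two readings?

The interval is a steady 3 hours (3, 3, 3, 3, 3, 3).
2013-12-26 21:00 + 3 h = 2013-12-27 00:00.
2013-12-27 00:00 + 3 h = 2013-12-27 03:00.

2013-12-27 00:00, 2013-12-27 03:00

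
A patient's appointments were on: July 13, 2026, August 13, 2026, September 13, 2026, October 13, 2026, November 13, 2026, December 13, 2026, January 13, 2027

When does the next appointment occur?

February 13, 2027

The day-of-month is always 13 (31, 31, 30, 31, 30, 31 days between events).
So this recurs on the 13th of each month.
Next: February 2027 → February 13, 2027.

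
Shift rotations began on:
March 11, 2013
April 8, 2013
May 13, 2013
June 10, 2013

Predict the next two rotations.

These are Mondays at 28- or 35-day spacing (28, 35, 28).
The pattern: 2nd Monday of the month.
2nd Monday of July 2013: July 8, 2013.
August 2013 — 2nd Monday is August 12, 2013.

July 8, 2013; August 12, 2013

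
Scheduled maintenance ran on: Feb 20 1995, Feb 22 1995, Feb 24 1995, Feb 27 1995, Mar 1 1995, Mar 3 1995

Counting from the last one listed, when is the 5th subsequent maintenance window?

Every event lands on a Monday or Wednesday or Friday (gaps cycle 2, 2, 3, 2, 2).
So the schedule is: every Monday, Wednesday and Friday.
Next Monday: Mar 6 1995.
The following Wednesday is Mar 8 1995.
Next Friday: Mar 10 1995.
The following Monday is Mar 13 1995.
The following Wednesday is Mar 15 1995.

Mar 15 1995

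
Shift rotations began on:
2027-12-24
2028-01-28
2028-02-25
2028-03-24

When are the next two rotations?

2028-04-28, 2028-05-26

All dates are Fridays, 35, 28, 28 days apart.
Specifically, the 4th Friday of each month.
4th Friday of April 2028: 2028-04-28.
May 2028 — 4th Friday is 2028-05-26.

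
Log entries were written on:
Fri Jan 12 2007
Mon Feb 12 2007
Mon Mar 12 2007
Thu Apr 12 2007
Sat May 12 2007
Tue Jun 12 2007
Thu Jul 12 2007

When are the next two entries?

Sun Aug 12 2007, Wed Sep 12 2007

Gaps: 31, 28, 31, 30, 31, 30 days — not constant. Every event is on the 12th of the month.
Pattern: the 12th of each month.
Next: August 2007 → Sun Aug 12 2007.
Next: September 2007 → Wed Sep 12 2007.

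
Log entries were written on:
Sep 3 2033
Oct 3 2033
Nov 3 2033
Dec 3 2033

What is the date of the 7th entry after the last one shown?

The day-of-month is always 3 (30, 31, 30 days between events).
So this recurs on the 3rd of each month.
January 2034: Jan 3 2034.
February 2034: Feb 3 2034.
March 2034: Mar 3 2034.
Next: April 2034 → Apr 3 2034.
May 2034: May 3 2034.
June 2034: Jun 3 2034.
July 2034: Jul 3 2034.

Jul 3 2034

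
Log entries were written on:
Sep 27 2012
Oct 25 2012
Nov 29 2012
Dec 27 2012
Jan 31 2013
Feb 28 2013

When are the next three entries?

Mar 28 2013, Apr 25 2013, May 30 2013

These are Thursdays with 28, 35, 28, 35, 28-day gaps.
Each is the final Thursday of its month — Nov 29 2012 is past the 28th, so '4th Thursday' doesn't fit.
Last Thursday of March 2013: Mar 28 2013.
Last Thursday of April 2013: Apr 25 2013.
Last Thursday of May 2013: May 30 2013.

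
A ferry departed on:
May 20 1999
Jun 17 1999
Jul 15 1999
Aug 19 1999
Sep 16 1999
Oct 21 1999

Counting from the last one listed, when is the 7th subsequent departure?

May 18 2000

These are Thursdays at 28- or 35-day spacing (28, 28, 35, 28, 35).
The pattern: 3rd Thursday of the month.
3rd Thursday of November 1999: Nov 18 1999.
3rd Thursday of December 1999: Dec 16 1999.
January 2000 — 3rd Thursday is Jan 20 2000.
February 2000 — 3rd Thursday is Feb 17 2000.
March 2000 — 3rd Thursday is Mar 16 2000.
April 2000 — 3rd Thursday is Apr 20 2000.
3rd Thursday of May 2000: May 18 2000.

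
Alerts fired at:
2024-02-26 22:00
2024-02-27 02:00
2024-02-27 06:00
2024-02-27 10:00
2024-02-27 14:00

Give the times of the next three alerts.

The interval is a steady 4 hours (4, 4, 4, 4).
2024-02-27 14:00 + 4 h = 2024-02-27 18:00.
2024-02-27 18:00 + 4 h = 2024-02-27 22:00.
2024-02-27 22:00 + 4 h = 2024-02-28 02:00.

2024-02-27 18:00, 2024-02-27 22:00, 2024-02-28 02:00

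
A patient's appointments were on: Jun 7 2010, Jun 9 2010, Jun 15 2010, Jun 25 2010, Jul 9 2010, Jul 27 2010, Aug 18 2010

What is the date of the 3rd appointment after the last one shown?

Nov 16 2010

Intervals are 2, 6, 10, 14, 18, 22 days — an arithmetic progression with common difference 4.
Next gap: 26 days. Aug 18 2010 + 26 days = Sep 13 2010.
Next gap: 30 days. Sep 13 2010 + 30 days = Oct 13 2010.
Next gap: 34 days. Oct 13 2010 + 34 days = Nov 16 2010.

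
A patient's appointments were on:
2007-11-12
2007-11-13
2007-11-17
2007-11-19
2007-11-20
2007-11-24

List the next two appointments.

2007-11-26, 2007-11-27

Gaps: 1, 4, 2, 1, 4 days — not constant, but cyclic with period 3.
The events fall on every Monday, Tuesday and Saturday.
Next Monday: 2007-11-26.
Next Tuesday: 2007-11-27.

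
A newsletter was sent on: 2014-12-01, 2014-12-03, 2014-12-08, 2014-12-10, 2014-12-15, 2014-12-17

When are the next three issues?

Every event lands on a Monday or Wednesday (gaps cycle 2, 5, 2, 5, 2).
So the schedule is: every Monday and Wednesday.
Next Monday: 2014-12-22.
The following Wednesday is 2014-12-24.
Next Monday: 2014-12-29.

2014-12-22, 2014-12-24, 2014-12-29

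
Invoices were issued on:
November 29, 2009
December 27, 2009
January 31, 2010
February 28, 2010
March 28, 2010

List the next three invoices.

All Sundays; the gaps (28, 35, 28, 28) vary with month length.
This is the last Sunday of each month.
April 2010 ends with Sunday April 25, 2010.
Last Sunday of May 2010: May 30, 2010.
June 2010 ends with Sunday June 27, 2010.

April 25, 2010; May 30, 2010; June 27, 2010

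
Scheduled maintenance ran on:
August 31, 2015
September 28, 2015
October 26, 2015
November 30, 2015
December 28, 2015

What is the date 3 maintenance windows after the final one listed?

March 28, 2016

These are Mondays with 28, 28, 35, 28-day gaps.
Each is the final Monday of its month — August 31, 2015 is past the 28th, so '4th Monday' doesn't fit.
January 2016 ends with Monday January 25, 2016.
Last Monday of February 2016: February 29, 2016.
Last Monday of March 2016: March 28, 2016.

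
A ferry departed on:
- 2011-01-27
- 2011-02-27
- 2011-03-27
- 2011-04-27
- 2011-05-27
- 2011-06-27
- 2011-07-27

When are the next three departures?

Each date is the 27th; the gaps (31, 28, 31, 30, 31, 30) track the month lengths.
The rule is the 27th of each month.
August 2011: 2011-08-27.
Next: September 2011 → 2011-09-27.
October 2011: 2011-10-27.

2011-08-27, 2011-09-27, 2011-10-27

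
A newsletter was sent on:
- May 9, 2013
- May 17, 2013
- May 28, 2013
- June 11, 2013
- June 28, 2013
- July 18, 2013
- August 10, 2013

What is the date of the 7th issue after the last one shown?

Gaps: 8, 11, 14, 17, 20, 23 days — each gap is 3 larger than the previous one.
Next gap: 26 days. August 10, 2013 + 26 days = September 5, 2013.
Next gap: 29 days. September 5, 2013 + 29 days = October 4, 2013.
Next gap: 32 days. October 4, 2013 + 32 days = November 5, 2013.
Next gap: 35 days. November 5, 2013 + 35 days = December 10, 2013.
Next gap: 38 days. December 10, 2013 + 38 days = January 17, 2014.
Next gap: 41 days. January 17, 2014 + 41 days = February 27, 2014.
Next gap: 44 days. February 27, 2014 + 44 days = April 12, 2014.

April 12, 2014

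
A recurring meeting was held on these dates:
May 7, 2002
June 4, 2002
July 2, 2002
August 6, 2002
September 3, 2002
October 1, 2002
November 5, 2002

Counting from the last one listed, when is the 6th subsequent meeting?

May 6, 2003

Gaps: 28, 28, 35, 28, 28, 35 days — a mix of 28 and 35. Every date is a Tuesday.
Each is the 1st Tuesday of its month.
1st Tuesday of December 2002: December 3, 2002.
January 2003 — 1st Tuesday is January 7, 2003.
February 2003 — 1st Tuesday is February 4, 2003.
1st Tuesday of March 2003: March 4, 2003.
1st Tuesday of April 2003: April 1, 2003.
May 2003 — 1st Tuesday is May 6, 2003.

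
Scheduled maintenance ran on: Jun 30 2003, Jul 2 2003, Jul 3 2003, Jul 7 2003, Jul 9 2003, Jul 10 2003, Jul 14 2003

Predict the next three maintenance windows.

Jul 16 2003, Jul 17 2003, Jul 21 2003

Gaps: 2, 1, 4, 2, 1, 4 days — not constant, but cyclic with period 3.
The events fall on every Monday, Wednesday and Thursday.
Next Wednesday: Jul 16 2003.
Next Thursday: Jul 17 2003.
Next Monday: Jul 21 2003.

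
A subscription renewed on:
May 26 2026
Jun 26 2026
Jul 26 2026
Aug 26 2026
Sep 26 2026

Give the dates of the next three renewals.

Oct 26 2026, Nov 26 2026, Dec 26 2026

Each date is the 26th; the gaps (31, 30, 31, 31) track the month lengths.
The rule is the 26th of each month.
Next: October 2026 → Oct 26 2026.
November 2026: Nov 26 2026.
Next: December 2026 → Dec 26 2026.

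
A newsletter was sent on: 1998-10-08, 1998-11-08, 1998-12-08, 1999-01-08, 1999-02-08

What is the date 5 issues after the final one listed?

Gaps: 31, 30, 31, 31 days — not constant. Every event is on the 8th of the month.
Pattern: the 8th of each month.
Next: March 1999 → 1999-03-08.
April 1999: 1999-04-08.
Next: May 1999 → 1999-05-08.
June 1999: 1999-06-08.
July 1999: 1999-07-08.

1999-07-08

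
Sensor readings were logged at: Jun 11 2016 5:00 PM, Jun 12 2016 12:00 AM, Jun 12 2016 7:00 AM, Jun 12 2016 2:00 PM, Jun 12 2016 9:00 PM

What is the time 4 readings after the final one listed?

Jun 14 2016 1:00 AM

Spacing: 7, 7, 7, 7 h — constant 7 h.
Jun 12 2016 9:00 PM + 7 h = Jun 13 2016 4:00 AM.
Jun 13 2016 4:00 AM + 7 h = Jun 13 2016 11:00 AM.
Jun 13 2016 11:00 AM + 7 h = Jun 13 2016 6:00 PM.
Jun 13 2016 6:00 PM + 7 h = Jun 14 2016 1:00 AM.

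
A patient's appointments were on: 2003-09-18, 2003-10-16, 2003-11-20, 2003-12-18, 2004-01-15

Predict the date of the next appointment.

2004-02-19

Gaps: 28, 35, 28, 28 days — a mix of 28 and 35. Every date is a Thursday.
Each is the 3rd Thursday of its month.
3rd Thursday of February 2004: 2004-02-19.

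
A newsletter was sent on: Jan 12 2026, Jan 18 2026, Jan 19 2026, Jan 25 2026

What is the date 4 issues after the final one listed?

The gap pattern 6, 1, 6 repeats every 2 events.
These are the Mondays and Sundays of each week.
The following Monday is Jan 26 2026.
The following Sunday is Feb 1 2026.
The following Monday is Feb 2 2026.
Next Sunday: Feb 8 2026.

Feb 8 2026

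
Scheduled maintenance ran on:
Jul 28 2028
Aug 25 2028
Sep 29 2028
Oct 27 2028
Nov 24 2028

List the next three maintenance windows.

Dec 29 2028, Jan 26 2029, Feb 23 2029

Every date is a Friday; gaps 28, 35, 28, 28 days.
Each is the last Friday of its month (at least one falls on the 29th or later, ruling out '4th Friday').
December 2028 ends with Friday Dec 29 2028.
January 2029 ends with Friday Jan 26 2029.
February 2029 ends with Friday Feb 23 2029.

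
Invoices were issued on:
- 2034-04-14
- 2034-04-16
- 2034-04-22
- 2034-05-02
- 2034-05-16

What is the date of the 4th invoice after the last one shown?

2034-08-20

Gaps: 2, 6, 10, 14 days — each gap is 4 larger than the previous one.
Next gap: 18 days. 2034-05-16 + 18 days = 2034-06-03.
Next gap: 22 days. 2034-06-03 + 22 days = 2034-06-25.
Next gap: 26 days. 2034-06-25 + 26 days = 2034-07-21.
Next gap: 30 days. 2034-07-21 + 30 days = 2034-08-20.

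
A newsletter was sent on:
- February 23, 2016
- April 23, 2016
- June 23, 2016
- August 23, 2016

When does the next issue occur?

Gaps: 60, 61, 61 days — not constant. Every event is on the 23rd of the month.
Pattern: the 23rd of every 2 months.
Next: October 2016 → October 23, 2016.

October 23, 2016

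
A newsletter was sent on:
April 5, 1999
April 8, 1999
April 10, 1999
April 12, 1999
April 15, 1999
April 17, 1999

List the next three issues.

Gaps: 3, 2, 2, 3, 2 days — not constant, but cyclic with period 3.
The events fall on every Monday, Thursday and Saturday.
The following Monday is April 19, 1999.
The following Thursday is April 22, 1999.
Next Saturday: April 24, 1999.

April 19, 1999; April 22, 1999; April 24, 1999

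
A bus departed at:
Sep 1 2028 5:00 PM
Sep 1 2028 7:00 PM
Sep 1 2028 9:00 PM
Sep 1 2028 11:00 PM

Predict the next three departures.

Spacing: 2, 2, 2 h — constant 2 h.
Sep 1 2028 11:00 PM + 2 h = Sep 2 2028 1:00 AM.
Sep 2 2028 1:00 AM + 2 h = Sep 2 2028 3:00 AM.
Sep 2 2028 3:00 AM + 2 h = Sep 2 2028 5:00 AM.

Sep 2 2028 1:00 AM, Sep 2 2028 3:00 AM, Sep 2 2028 5:00 AM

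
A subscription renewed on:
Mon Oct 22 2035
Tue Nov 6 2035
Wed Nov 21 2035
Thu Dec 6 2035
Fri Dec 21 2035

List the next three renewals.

Sat Jan 5 2036, Sun Jan 20 2036, Mon Feb 4 2036

Every event comes 15 days after the last (15, 15, 15, 15).
Fri Dec 21 2035 + 15 days = Sat Jan 5 2036.
Sat Jan 5 2036 + 15 days = Sun Jan 20 2036.
Sun Jan 20 2036 + 15 days = Mon Feb 4 2036.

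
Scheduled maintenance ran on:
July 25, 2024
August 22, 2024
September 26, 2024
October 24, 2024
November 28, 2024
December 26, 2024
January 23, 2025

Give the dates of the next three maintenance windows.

All dates are Thursdays, 28, 35, 28, 35, 28, 28 days apart.
Specifically, the 4th Thursday of each month.
4th Thursday of February 2025: February 27, 2025.
March 2025 — 4th Thursday is March 27, 2025.
4th Thursday of April 2025: April 24, 2025.

February 27, 2025; March 27, 2025; April 24, 2025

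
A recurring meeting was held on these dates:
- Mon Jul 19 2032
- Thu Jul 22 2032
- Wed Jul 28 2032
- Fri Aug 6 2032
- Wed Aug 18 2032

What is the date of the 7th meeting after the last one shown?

Wed Feb 2 2033

The spacing grows by 3 each time: 3, 6, 9, 12 days.
Next gap: 15 days. Wed Aug 18 2032 + 15 days = Thu Sep 2 2032.
Next gap: 18 days. Thu Sep 2 2032 + 18 days = Mon Sep 20 2032.
Next gap: 21 days. Mon Sep 20 2032 + 21 days = Mon Oct 11 2032.
Next gap: 24 days. Mon Oct 11 2032 + 24 days = Thu Nov 4 2032.
Next gap: 27 days. Thu Nov 4 2032 + 27 days = Wed Dec 1 2032.
Next gap: 30 days. Wed Dec 1 2032 + 30 days = Fri Dec 31 2032.
Next gap: 33 days. Fri Dec 31 2032 + 33 days = Wed Feb 2 2033.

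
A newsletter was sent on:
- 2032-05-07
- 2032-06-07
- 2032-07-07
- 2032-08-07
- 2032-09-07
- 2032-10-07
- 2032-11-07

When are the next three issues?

2032-12-07, 2033-01-07, 2033-02-07

The day-of-month is always 7 (31, 30, 31, 31, 30, 31 days between events).
So this recurs on the 7th of each month.
December 2032: 2032-12-07.
January 2033: 2033-01-07.
Next: February 2033 → 2033-02-07.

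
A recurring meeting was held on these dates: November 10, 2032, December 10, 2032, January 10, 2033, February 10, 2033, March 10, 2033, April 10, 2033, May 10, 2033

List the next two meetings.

June 10, 2033; July 10, 2033

The day-of-month is always 10 (30, 31, 31, 28, 31, 30 days between events).
So this recurs on the 10th of each month.
Next: June 2033 → June 10, 2033.
July 2033: July 10, 2033.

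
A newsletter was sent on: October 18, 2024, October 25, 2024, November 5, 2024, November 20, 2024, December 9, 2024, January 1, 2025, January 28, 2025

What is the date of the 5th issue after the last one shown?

August 11, 2025

The spacing grows by 4 each time: 7, 11, 15, 19, 23, 27 days.
Next gap: 31 days. January 28, 2025 + 31 days = February 28, 2025.
Next gap: 35 days. February 28, 2025 + 35 days = April 4, 2025.
Next gap: 39 days. April 4, 2025 + 39 days = May 13, 2025.
Next gap: 43 days. May 13, 2025 + 43 days = June 25, 2025.
Next gap: 47 days. June 25, 2025 + 47 days = August 11, 2025.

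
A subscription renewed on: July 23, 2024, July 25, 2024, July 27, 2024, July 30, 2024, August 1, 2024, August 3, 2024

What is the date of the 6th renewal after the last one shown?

August 17, 2024

The gap pattern 2, 2, 3, 2, 2 repeats every 3 events.
These are the Tuesdays, Thursdays and Saturdays of each week.
Next Tuesday: August 6, 2024.
The following Thursday is August 8, 2024.
The following Saturday is August 10, 2024.
The following Tuesday is August 13, 2024.
Next Thursday: August 15, 2024.
The following Saturday is August 17, 2024.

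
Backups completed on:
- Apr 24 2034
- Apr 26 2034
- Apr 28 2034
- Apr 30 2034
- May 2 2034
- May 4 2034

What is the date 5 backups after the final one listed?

May 14 2034

Every event comes 2 days after the last (2, 2, 2, 2, 2).
May 4 2034 + 2 days = May 6 2034.
May 6 2034 + 2 days = May 8 2034.
May 8 2034 + 2 days = May 10 2034.
May 10 2034 + 2 days = May 12 2034.
May 12 2034 + 2 days = May 14 2034.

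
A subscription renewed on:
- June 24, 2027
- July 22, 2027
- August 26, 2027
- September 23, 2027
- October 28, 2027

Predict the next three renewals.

Gaps: 28, 35, 28, 35 days — a mix of 28 and 35. Every date is a Thursday.
Each is the 4th Thursday of its month.
4th Thursday of November 2027: November 25, 2027.
4th Thursday of December 2027: December 23, 2027.
4th Thursday of January 2028: January 27, 2028.

November 25, 2027; December 23, 2027; January 27, 2028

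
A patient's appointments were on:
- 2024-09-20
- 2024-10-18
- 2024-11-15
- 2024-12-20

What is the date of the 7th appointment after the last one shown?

All dates are Fridays, 28, 28, 35 days apart.
Specifically, the 3rd Friday of each month.
January 2025 — 3rd Friday is 2025-01-17.
February 2025 — 3rd Friday is 2025-02-21.
March 2025 — 3rd Friday is 2025-03-21.
3rd Friday of April 2025: 2025-04-18.
May 2025 — 3rd Friday is 2025-05-16.
June 2025 — 3rd Friday is 2025-06-20.
July 2025 — 3rd Friday is 2025-07-18.

2025-07-18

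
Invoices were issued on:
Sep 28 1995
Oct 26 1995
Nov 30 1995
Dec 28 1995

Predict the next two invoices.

These are Thursdays with 28, 35, 28-day gaps.
Each is the final Thursday of its month — Nov 30 1995 is past the 28th, so '4th Thursday' doesn't fit.
January 1996 ends with Thursday Jan 25 1996.
Last Thursday of February 1996: Feb 29 1996.

Jan 25 1996, Feb 29 1996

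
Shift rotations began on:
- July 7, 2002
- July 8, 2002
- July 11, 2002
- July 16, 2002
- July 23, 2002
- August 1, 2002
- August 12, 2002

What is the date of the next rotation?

Intervals are 1, 3, 5, 7, 9, 11 days — an arithmetic progression with common difference 2.
Next gap: 13 days. August 12, 2002 + 13 days = August 25, 2002.

August 25, 2002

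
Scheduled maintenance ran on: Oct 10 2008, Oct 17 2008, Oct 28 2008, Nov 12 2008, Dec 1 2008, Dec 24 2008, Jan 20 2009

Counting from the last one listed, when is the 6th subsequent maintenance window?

Sep 23 2009

The spacing grows by 4 each time: 7, 11, 15, 19, 23, 27 days.
Next gap: 31 days. Jan 20 2009 + 31 days = Feb 20 2009.
Next gap: 35 days. Feb 20 2009 + 35 days = Mar 27 2009.
Next gap: 39 days. Mar 27 2009 + 39 days = May 5 2009.
Next gap: 43 days. May 5 2009 + 43 days = Jun 17 2009.
Next gap: 47 days. Jun 17 2009 + 47 days = Aug 3 2009.
Next gap: 51 days. Aug 3 2009 + 51 days = Sep 23 2009.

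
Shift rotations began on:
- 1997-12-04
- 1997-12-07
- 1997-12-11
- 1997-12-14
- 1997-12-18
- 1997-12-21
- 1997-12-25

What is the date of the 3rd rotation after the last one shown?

Every event lands on a Thursday or Sunday (gaps cycle 3, 4, 3, 4, 3, 4).
So the schedule is: every Thursday and Sunday.
Next Sunday: 1997-12-28.
Next Thursday: 1998-01-01.
Next Sunday: 1998-01-04.

1998-01-04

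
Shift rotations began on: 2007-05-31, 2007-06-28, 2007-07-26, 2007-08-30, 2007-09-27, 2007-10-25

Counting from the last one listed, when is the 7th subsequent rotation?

2008-05-29

All Thursdays; the gaps (28, 28, 35, 28, 28) vary with month length.
This is the last Thursday of each month.
Last Thursday of November 2007: 2007-11-29.
Last Thursday of December 2007: 2007-12-27.
Last Thursday of January 2008: 2008-01-31.
Last Thursday of February 2008: 2008-02-28.
Last Thursday of March 2008: 2008-03-27.
April 2008 ends with Thursday 2008-04-24.
Last Thursday of May 2008: 2008-05-29.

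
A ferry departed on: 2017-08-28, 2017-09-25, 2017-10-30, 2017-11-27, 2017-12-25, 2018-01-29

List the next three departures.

All Mondays; the gaps (28, 35, 28, 28, 35) vary with month length.
This is the last Monday of each month.
Last Monday of February 2018: 2018-02-26.
March 2018 ends with Monday 2018-03-26.
April 2018 ends with Monday 2018-04-30.

2018-02-26, 2018-03-26, 2018-04-30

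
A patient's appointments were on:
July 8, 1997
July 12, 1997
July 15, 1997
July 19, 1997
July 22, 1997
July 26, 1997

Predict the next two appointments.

July 29, 1997; August 2, 1997

The gap pattern 4, 3, 4, 3, 4 repeats every 2 events.
These are the Tuesdays and Saturdays of each week.
The following Tuesday is July 29, 1997.
Next Saturday: August 2, 1997.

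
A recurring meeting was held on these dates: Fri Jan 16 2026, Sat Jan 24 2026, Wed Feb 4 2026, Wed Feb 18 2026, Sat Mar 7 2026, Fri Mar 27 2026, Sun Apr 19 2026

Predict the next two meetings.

Intervals are 8, 11, 14, 17, 20, 23 days — an arithmetic progression with common difference 3.
Next gap: 26 days. Sun Apr 19 2026 + 26 days = Fri May 15 2026.
Next gap: 29 days. Fri May 15 2026 + 29 days = Sat Jun 13 2026.

Fri May 15 2026, Sat Jun 13 2026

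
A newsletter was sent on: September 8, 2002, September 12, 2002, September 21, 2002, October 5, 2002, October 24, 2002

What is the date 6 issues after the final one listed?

Intervals are 4, 9, 14, 19 days — an arithmetic progression with common difference 5.
Next gap: 24 days. October 24, 2002 + 24 days = November 17, 2002.
Next gap: 29 days. November 17, 2002 + 29 days = December 16, 2002.
Next gap: 34 days. December 16, 2002 + 34 days = January 19, 2003.
Next gap: 39 days. January 19, 2003 + 39 days = February 27, 2003.
Next gap: 44 days. February 27, 2003 + 44 days = April 12, 2003.
Next gap: 49 days. April 12, 2003 + 49 days = May 31, 2003.

May 31, 2003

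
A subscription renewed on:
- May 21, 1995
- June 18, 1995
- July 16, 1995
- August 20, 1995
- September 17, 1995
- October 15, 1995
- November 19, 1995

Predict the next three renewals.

Gaps: 28, 28, 35, 28, 28, 35 days — a mix of 28 and 35. Every date is a Sunday.
Each is the 3rd Sunday of its month.
December 1995 — 3rd Sunday is December 17, 1995.
3rd Sunday of January 1996: January 21, 1996.
February 1996 — 3rd Sunday is February 18, 1996.

December 17, 1995; January 21, 1996; February 18, 1996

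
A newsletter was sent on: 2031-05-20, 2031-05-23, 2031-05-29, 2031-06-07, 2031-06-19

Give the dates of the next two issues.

Intervals are 3, 6, 9, 12 days — an arithmetic progression with common difference 3.
Next gap: 15 days. 2031-06-19 + 15 days = 2031-07-04.
Next gap: 18 days. 2031-07-04 + 18 days = 2031-07-22.

2031-07-04, 2031-07-22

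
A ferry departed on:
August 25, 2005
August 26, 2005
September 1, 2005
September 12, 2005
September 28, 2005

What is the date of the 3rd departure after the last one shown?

December 15, 2005

Gaps: 1, 6, 11, 16 days — each gap is 5 larger than the previous one.
Next gap: 21 days. September 28, 2005 + 21 days = October 19, 2005.
Next gap: 26 days. October 19, 2005 + 26 days = November 14, 2005.
Next gap: 31 days. November 14, 2005 + 31 days = December 15, 2005.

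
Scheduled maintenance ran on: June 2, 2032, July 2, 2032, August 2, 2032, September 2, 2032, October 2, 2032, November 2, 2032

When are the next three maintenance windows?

December 2, 2032; January 2, 2033; February 2, 2033

The day-of-month is always 2 (30, 31, 31, 30, 31 days between events).
So this recurs on the 2nd of each month.
Next: December 2032 → December 2, 2032.
January 2033: January 2, 2033.
Next: February 2033 → February 2, 2033.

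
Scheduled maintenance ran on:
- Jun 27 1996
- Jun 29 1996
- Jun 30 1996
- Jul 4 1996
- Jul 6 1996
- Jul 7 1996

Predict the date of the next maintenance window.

Gaps: 2, 1, 4, 2, 1 days — not constant, but cyclic with period 3.
The events fall on every Thursday, Saturday and Sunday.
Next Thursday: Jul 11 1996.

Jul 11 1996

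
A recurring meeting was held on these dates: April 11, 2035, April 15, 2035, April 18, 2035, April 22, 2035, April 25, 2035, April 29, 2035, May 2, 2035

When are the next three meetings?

Gaps: 4, 3, 4, 3, 4, 3 days — not constant, but cyclic with period 2.
The events fall on every Wednesday and Sunday.
Next Sunday: May 6, 2035.
Next Wednesday: May 9, 2035.
The following Sunday is May 13, 2035.

May 6, 2035; May 9, 2035; May 13, 2035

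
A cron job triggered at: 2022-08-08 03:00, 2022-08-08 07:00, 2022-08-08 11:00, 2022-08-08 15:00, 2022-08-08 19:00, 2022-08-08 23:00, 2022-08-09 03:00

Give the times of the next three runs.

2022-08-09 07:00, 2022-08-09 11:00, 2022-08-09 15:00

The interval is a steady 4 hours (4, 4, 4, 4, 4, 4).
2022-08-09 03:00 + 4 h = 2022-08-09 07:00.
2022-08-09 07:00 + 4 h = 2022-08-09 11:00.
2022-08-09 11:00 + 4 h = 2022-08-09 15:00.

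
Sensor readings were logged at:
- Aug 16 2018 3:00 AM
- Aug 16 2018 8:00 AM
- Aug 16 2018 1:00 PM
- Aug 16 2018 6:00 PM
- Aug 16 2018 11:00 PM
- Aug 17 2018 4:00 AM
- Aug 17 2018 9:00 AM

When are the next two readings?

Aug 17 2018 2:00 PM, Aug 17 2018 7:00 PM

Gaps: 5, 5, 5, 5, 5, 5 hours — each event is 5 hours after the previous one.
Aug 17 2018 9:00 AM + 5 h = Aug 17 2018 2:00 PM.
Aug 17 2018 2:00 PM + 5 h = Aug 17 2018 7:00 PM.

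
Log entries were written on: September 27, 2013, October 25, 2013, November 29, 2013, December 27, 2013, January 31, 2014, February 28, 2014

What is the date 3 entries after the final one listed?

May 30, 2014

These are Fridays with 28, 35, 28, 35, 28-day gaps.
Each is the final Friday of its month — November 29, 2013 is past the 28th, so '4th Friday' doesn't fit.
March 2014 ends with Friday March 28, 2014.
Last Friday of April 2014: April 25, 2014.
May 2014 ends with Friday May 30, 2014.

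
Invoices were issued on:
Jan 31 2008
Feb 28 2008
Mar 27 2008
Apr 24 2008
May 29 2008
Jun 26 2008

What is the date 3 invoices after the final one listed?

Sep 25 2008

Every date is a Thursday; gaps 28, 28, 28, 35, 28 days.
Each is the last Thursday of its month (at least one falls on the 29th or later, ruling out '4th Thursday').
July 2008 ends with Thursday Jul 31 2008.
August 2008 ends with Thursday Aug 28 2008.
Last Thursday of September 2008: Sep 25 2008.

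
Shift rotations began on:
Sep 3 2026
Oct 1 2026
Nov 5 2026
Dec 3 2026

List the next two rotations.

These are Thursdays at 28- or 35-day spacing (28, 35, 28).
The pattern: 1st Thursday of the month.
January 2027 — 1st Thursday is Jan 7 2027.
February 2027 — 1st Thursday is Feb 4 2027.

Jan 7 2027, Feb 4 2027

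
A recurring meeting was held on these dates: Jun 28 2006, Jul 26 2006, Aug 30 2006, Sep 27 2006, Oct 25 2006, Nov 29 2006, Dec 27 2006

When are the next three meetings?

These are Wednesdays with 28, 35, 28, 28, 35, 28-day gaps.
Each is the final Wednesday of its month — Aug 30 2006 is past the 28th, so '4th Wednesday' doesn't fit.
Last Wednesday of January 2007: Jan 31 2007.
Last Wednesday of February 2007: Feb 28 2007.
March 2007 ends with Wednesday Mar 28 2007.

Jan 31 2007, Feb 28 2007, Mar 28 2007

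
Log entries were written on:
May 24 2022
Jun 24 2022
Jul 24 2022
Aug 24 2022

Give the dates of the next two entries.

Sep 24 2022, Oct 24 2022

The day-of-month is always 24 (31, 30, 31 days between events).
So this recurs on the 24th of each month.
September 2022: Sep 24 2022.
October 2022: Oct 24 2022.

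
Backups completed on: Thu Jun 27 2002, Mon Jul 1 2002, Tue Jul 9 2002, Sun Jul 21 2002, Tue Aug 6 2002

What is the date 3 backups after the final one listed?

Thu Oct 17 2002

The spacing grows by 4 each time: 4, 8, 12, 16 days.
Next gap: 20 days. Tue Aug 6 2002 + 20 days = Mon Aug 26 2002.
Next gap: 24 days. Mon Aug 26 2002 + 24 days = Thu Sep 19 2002.
Next gap: 28 days. Thu Sep 19 2002 + 28 days = Thu Oct 17 2002.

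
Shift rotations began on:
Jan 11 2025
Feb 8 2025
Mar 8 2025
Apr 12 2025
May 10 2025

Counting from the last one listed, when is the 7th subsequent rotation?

Gaps: 28, 28, 35, 28 days — a mix of 28 and 35. Every date is a Saturday.
Each is the 2nd Saturday of its month.
2nd Saturday of June 2025: Jun 14 2025.
2nd Saturday of July 2025: Jul 12 2025.
2nd Saturday of August 2025: Aug 9 2025.
September 2025 — 2nd Saturday is Sep 13 2025.
2nd Saturday of October 2025: Oct 11 2025.
2nd Saturday of November 2025: Nov 8 2025.
2nd Saturday of December 2025: Dec 13 2025.

Dec 13 2025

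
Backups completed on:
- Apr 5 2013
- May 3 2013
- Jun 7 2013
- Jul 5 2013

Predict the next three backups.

Aug 2 2013, Sep 6 2013, Oct 4 2013

All dates are Fridays, 28, 35, 28 days apart.
Specifically, the 1st Friday of each month.
August 2013 — 1st Friday is Aug 2 2013.
September 2013 — 1st Friday is Sep 6 2013.
October 2013 — 1st Friday is Oct 4 2013.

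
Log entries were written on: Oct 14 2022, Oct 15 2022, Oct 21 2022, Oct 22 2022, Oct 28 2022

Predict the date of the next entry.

Gaps: 1, 6, 1, 6 days — not constant, but cyclic with period 2.
The events fall on every Friday and Saturday.
The following Saturday is Oct 29 2022.

Oct 29 2022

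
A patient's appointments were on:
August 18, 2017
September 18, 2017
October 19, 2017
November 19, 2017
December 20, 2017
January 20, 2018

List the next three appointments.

February 20, 2018; March 23, 2018; April 23, 2018

Every event comes 31 days after the last (31, 31, 31, 31, 31).
January 20, 2018 + 31 days = February 20, 2018.
February 20, 2018 + 31 days = March 23, 2018.
March 23, 2018 + 31 days = April 23, 2018.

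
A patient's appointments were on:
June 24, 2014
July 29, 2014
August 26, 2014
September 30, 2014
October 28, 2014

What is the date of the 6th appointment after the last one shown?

April 28, 2015

All Tuesdays; the gaps (35, 28, 35, 28) vary with month length.
This is the last Tuesday of each month.
Last Tuesday of November 2014: November 25, 2014.
December 2014 ends with Tuesday December 30, 2014.
January 2015 ends with Tuesday January 27, 2015.
Last Tuesday of February 2015: February 24, 2015.
March 2015 ends with Tuesday March 31, 2015.
Last Tuesday of April 2015: April 28, 2015.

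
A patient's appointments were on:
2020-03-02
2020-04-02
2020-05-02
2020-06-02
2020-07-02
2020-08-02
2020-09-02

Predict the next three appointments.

2020-10-02, 2020-11-02, 2020-12-02

Each date is the 2nd; the gaps (31, 30, 31, 30, 31, 31) track the month lengths.
The rule is the 2nd of each month.
October 2020: 2020-10-02.
November 2020: 2020-11-02.
December 2020: 2020-12-02.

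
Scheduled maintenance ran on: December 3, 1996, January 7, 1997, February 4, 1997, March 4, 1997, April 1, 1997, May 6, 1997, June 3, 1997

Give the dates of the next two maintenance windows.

July 1, 1997; August 5, 1997

All dates are Tuesdays, 35, 28, 28, 28, 35, 28 days apart.
Specifically, the 1st Tuesday of each month.
July 1997 — 1st Tuesday is July 1, 1997.
August 1997 — 1st Tuesday is August 5, 1997.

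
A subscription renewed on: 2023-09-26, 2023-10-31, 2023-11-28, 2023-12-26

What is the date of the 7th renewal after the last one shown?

2024-07-30

All Tuesdays; the gaps (35, 28, 28) vary with month length.
This is the last Tuesday of each month.
January 2024 ends with Tuesday 2024-01-30.
February 2024 ends with Tuesday 2024-02-27.
Last Tuesday of March 2024: 2024-03-26.
April 2024 ends with Tuesday 2024-04-30.
Last Tuesday of May 2024: 2024-05-28.
June 2024 ends with Tuesday 2024-06-25.
Last Tuesday of July 2024: 2024-07-30.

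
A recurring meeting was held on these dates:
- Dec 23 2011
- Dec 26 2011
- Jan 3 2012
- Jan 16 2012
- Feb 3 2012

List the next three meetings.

The spacing grows by 5 each time: 3, 8, 13, 18 days.
Next gap: 23 days. Feb 3 2012 + 23 days = Feb 26 2012.
Next gap: 28 days. Feb 26 2012 + 28 days = Mar 25 2012.
Next gap: 33 days. Mar 25 2012 + 33 days = Apr 27 2012.

Feb 26 2012, Mar 25 2012, Apr 27 2012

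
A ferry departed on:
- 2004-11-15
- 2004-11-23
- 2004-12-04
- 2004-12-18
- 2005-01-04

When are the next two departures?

2005-01-24, 2005-02-16

Gaps: 8, 11, 14, 17 days — each gap is 3 larger than the previous one.
Next gap: 20 days. 2005-01-04 + 20 days = 2005-01-24.
Next gap: 23 days. 2005-01-24 + 23 days = 2005-02-16.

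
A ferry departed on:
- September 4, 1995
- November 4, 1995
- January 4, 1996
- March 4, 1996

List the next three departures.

Gaps: 61, 61, 60 days — not constant. Every event is on the 4th of the month.
Pattern: the 4th of every 2 months.
May 1996: May 4, 1996.
Next: July 1996 → July 4, 1996.
September 1996: September 4, 1996.

May 4, 1996; July 4, 1996; September 4, 1996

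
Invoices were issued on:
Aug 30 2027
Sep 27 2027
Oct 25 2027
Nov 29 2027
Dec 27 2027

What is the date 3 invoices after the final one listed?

Mar 27 2028

Every date is a Monday; gaps 28, 28, 35, 28 days.
Each is the last Monday of its month (at least one falls on the 29th or later, ruling out '4th Monday').
January 2028 ends with Monday Jan 31 2028.
Last Monday of February 2028: Feb 28 2028.
Last Monday of March 2028: Mar 27 2028.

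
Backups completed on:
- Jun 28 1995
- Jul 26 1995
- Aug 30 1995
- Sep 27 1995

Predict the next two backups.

Every date is a Wednesday; gaps 28, 35, 28 days.
Each is the last Wednesday of its month (at least one falls on the 29th or later, ruling out '4th Wednesday').
Last Wednesday of October 1995: Oct 25 1995.
Last Wednesday of November 1995: Nov 29 1995.

Oct 25 1995, Nov 29 1995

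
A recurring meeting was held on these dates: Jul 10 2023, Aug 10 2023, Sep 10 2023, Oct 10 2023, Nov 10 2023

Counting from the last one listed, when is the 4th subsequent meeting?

Mar 10 2024

The day-of-month is always 10 (31, 31, 30, 31 days between events).
So this recurs on the 10th of each month.
December 2023: Dec 10 2023.
Next: January 2024 → Jan 10 2024.
February 2024: Feb 10 2024.
Next: March 2024 → Mar 10 2024.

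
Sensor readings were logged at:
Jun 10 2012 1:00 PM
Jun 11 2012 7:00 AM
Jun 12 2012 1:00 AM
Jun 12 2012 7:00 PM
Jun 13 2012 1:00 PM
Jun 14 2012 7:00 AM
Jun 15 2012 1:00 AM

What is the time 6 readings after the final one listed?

Jun 19 2012 1:00 PM

Spacing: 18, 18, 18, 18, 18, 18 h — constant 18 h.
Jun 15 2012 1:00 AM + 18 h = Jun 15 2012 7:00 PM.
Jun 15 2012 7:00 PM + 18 h = Jun 16 2012 1:00 PM.
Jun 16 2012 1:00 PM + 18 h = Jun 17 2012 7:00 AM.
Jun 17 2012 7:00 AM + 18 h = Jun 18 2012 1:00 AM.
Jun 18 2012 1:00 AM + 18 h = Jun 18 2012 7:00 PM.
Jun 18 2012 7:00 PM + 18 h = Jun 19 2012 1:00 PM.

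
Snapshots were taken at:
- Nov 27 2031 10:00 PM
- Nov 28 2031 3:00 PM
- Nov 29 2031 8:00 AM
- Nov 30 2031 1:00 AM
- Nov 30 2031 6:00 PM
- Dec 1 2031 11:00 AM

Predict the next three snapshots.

Spacing: 17, 17, 17, 17, 17 h — constant 17 h.
Dec 1 2031 11:00 AM + 17 h = Dec 2 2031 4:00 AM.
Dec 2 2031 4:00 AM + 17 h = Dec 2 2031 9:00 PM.
Dec 2 2031 9:00 PM + 17 h = Dec 3 2031 2:00 PM.

Dec 2 2031 4:00 AM, Dec 2 2031 9:00 PM, Dec 3 2031 2:00 PM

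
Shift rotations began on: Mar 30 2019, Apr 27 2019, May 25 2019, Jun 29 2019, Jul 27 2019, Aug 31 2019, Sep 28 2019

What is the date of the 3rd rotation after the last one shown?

Dec 28 2019

All Saturdays; the gaps (28, 28, 35, 28, 35, 28) vary with month length.
This is the last Saturday of each month.
October 2019 ends with Saturday Oct 26 2019.
November 2019 ends with Saturday Nov 30 2019.
Last Saturday of December 2019: Dec 28 2019.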